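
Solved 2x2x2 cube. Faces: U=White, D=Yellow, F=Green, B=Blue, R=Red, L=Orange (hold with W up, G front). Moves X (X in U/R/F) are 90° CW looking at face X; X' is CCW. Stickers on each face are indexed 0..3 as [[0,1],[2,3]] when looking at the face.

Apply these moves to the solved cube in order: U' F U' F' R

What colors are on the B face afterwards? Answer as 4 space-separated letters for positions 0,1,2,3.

After move 1 (U'): U=WWWW F=OOGG R=GGRR B=RRBB L=BBOO
After move 2 (F): F=GOGO U=WWOB R=WGWR D=RGYY L=BYOY
After move 3 (U'): U=WBWO F=BYGO R=GOWR B=WGBB L=RROY
After move 4 (F'): F=YOBG U=WBGW R=GORR D=RYYY L=ROOW
After move 5 (R): R=RGRO U=WOGG F=YYBY D=RBYW B=WGBB
Query: B face = WGBB

Answer: W G B B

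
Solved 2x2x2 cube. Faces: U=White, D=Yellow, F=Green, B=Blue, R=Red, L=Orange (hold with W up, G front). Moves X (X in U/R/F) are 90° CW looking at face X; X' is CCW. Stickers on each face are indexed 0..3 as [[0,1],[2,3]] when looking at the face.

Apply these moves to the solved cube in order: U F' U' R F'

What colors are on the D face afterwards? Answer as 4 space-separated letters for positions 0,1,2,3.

Answer: O W Y Y

Derivation:
After move 1 (U): U=WWWW F=RRGG R=BBRR B=OOBB L=GGOO
After move 2 (F'): F=RGRG U=WWBR R=YBYR D=GOYY L=GWOW
After move 3 (U'): U=WRWB F=GWRG R=RGYR B=YBBB L=OOOW
After move 4 (R): R=YRRG U=WWWG F=GORY D=GBYY B=BBRB
After move 5 (F'): F=OYGR U=WWYR R=BRGG D=OWYY L=OGOW
Query: D face = OWYY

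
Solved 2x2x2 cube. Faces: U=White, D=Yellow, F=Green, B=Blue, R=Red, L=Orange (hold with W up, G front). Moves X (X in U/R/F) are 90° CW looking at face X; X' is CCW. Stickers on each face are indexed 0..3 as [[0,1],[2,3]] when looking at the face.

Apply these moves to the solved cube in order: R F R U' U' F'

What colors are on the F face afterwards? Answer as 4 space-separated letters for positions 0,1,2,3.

Answer: B B O Y

Derivation:
After move 1 (R): R=RRRR U=WGWG F=GYGY D=YBYB B=WBWB
After move 2 (F): F=GGYY U=WGOO R=WRGR D=RRYB L=OYOB
After move 3 (R): R=GWRR U=WGOY F=GRYB D=RWYW B=OBGB
After move 4 (U'): U=GYWO F=OYYB R=GRRR B=GWGB L=OBOB
After move 5 (U'): U=YOGW F=OBYB R=OYRR B=GRGB L=GWOB
After move 6 (F'): F=BBOY U=YOOR R=WYRR D=WBYW L=GWOG
Query: F face = BBOY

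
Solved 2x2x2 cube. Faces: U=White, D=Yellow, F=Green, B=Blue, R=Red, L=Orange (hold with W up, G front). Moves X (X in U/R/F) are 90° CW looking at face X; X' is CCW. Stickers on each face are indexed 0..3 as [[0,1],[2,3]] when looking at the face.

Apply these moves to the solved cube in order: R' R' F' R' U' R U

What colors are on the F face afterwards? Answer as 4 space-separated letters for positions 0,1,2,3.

After move 1 (R'): R=RRRR U=WBWB F=GWGW D=YGYG B=YBYB
After move 2 (R'): R=RRRR U=WYWY F=GBGB D=YWYW B=GBGB
After move 3 (F'): F=BBGG U=WYRR R=WRYR D=OOYW L=OYOW
After move 4 (R'): R=RRWY U=WGRG F=BYGR D=OBYG B=WBOB
After move 5 (U'): U=GGWR F=OYGR R=BYWY B=RROB L=WBOW
After move 6 (R): R=WBYY U=GYWR F=OBGG D=OOYR B=RRGB
After move 7 (U): U=WGRY F=WBGG R=RRYY B=WBGB L=OBOW
Query: F face = WBGG

Answer: W B G G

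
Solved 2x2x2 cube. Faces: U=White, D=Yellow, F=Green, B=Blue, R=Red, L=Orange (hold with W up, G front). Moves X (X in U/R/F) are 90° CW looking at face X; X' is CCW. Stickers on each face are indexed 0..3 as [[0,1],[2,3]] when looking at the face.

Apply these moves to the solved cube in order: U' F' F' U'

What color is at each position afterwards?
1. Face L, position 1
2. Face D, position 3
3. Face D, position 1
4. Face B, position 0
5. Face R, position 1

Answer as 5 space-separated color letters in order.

Answer: R Y W O G

Derivation:
After move 1 (U'): U=WWWW F=OOGG R=GGRR B=RRBB L=BBOO
After move 2 (F'): F=OGOG U=WWGR R=YGYR D=BOYY L=BWOW
After move 3 (F'): F=GGOO U=WWYY R=OGBR D=WWYY L=BROG
After move 4 (U'): U=WYWY F=BROO R=GGBR B=OGBB L=RROG
Query 1: L[1] = R
Query 2: D[3] = Y
Query 3: D[1] = W
Query 4: B[0] = O
Query 5: R[1] = G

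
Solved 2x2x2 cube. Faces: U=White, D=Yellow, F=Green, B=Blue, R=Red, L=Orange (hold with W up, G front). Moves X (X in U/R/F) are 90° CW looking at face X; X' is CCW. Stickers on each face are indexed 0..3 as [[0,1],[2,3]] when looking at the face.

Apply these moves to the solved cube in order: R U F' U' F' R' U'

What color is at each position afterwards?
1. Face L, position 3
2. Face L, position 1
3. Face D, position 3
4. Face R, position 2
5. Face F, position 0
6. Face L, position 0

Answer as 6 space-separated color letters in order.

After move 1 (R): R=RRRR U=WGWG F=GYGY D=YBYB B=WBWB
After move 2 (U): U=WWGG F=RRGY R=WBRR B=OOWB L=GYOO
After move 3 (F'): F=RYRG U=WWWR R=BBYR D=YOYB L=GGOG
After move 4 (U'): U=WRWW F=GGRG R=RYYR B=BBWB L=OOOG
After move 5 (F'): F=GGGR U=WRRY R=OYYR D=OGYB L=OWOW
After move 6 (R'): R=YROY U=WWRB F=GRGY D=OGYR B=BBGB
After move 7 (U'): U=WBWR F=OWGY R=GROY B=YRGB L=BBOW
Query 1: L[3] = W
Query 2: L[1] = B
Query 3: D[3] = R
Query 4: R[2] = O
Query 5: F[0] = O
Query 6: L[0] = B

Answer: W B R O O B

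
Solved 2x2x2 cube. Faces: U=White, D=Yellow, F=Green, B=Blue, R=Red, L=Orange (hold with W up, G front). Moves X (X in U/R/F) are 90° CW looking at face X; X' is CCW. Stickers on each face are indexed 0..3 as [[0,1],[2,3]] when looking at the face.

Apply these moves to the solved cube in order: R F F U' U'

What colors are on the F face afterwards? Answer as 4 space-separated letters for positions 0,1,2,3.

After move 1 (R): R=RRRR U=WGWG F=GYGY D=YBYB B=WBWB
After move 2 (F): F=GGYY U=WGOO R=WRGR D=RRYB L=OYOB
After move 3 (F): F=YGYG U=WGBY R=OROR D=GWYB L=OROR
After move 4 (U'): U=GYWB F=ORYG R=YGOR B=ORWB L=WBOR
After move 5 (U'): U=YBGW F=WBYG R=OROR B=YGWB L=OROR
Query: F face = WBYG

Answer: W B Y G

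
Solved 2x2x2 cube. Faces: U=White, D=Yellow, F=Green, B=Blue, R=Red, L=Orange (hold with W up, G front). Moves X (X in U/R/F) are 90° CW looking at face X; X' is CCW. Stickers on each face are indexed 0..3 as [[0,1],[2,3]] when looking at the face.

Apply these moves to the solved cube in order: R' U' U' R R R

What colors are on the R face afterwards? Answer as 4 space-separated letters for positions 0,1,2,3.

After move 1 (R'): R=RRRR U=WBWB F=GWGW D=YGYG B=YBYB
After move 2 (U'): U=BBWW F=OOGW R=GWRR B=RRYB L=YBOO
After move 3 (U'): U=BWBW F=YBGW R=OORR B=GWYB L=RROO
After move 4 (R): R=RORO U=BBBW F=YGGG D=YYYG B=WWWB
After move 5 (R): R=RROO U=BGBG F=YYGG D=YWYW B=WWBB
After move 6 (R): R=OROR U=BYBG F=YWGW D=YBYW B=GWGB
Query: R face = OROR

Answer: O R O R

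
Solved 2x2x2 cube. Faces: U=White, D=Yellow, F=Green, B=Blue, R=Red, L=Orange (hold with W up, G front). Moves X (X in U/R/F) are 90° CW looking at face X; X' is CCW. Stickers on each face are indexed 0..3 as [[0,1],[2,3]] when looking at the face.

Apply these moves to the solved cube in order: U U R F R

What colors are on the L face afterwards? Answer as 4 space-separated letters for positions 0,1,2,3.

Answer: R Y O B

Derivation:
After move 1 (U): U=WWWW F=RRGG R=BBRR B=OOBB L=GGOO
After move 2 (U): U=WWWW F=BBGG R=OORR B=GGBB L=RROO
After move 3 (R): R=RORO U=WBWG F=BYGY D=YBYG B=WGWB
After move 4 (F): F=GBYY U=WBOR R=WOGO D=RRYG L=RYOB
After move 5 (R): R=GWOO U=WBOY F=GRYG D=RWYW B=RGBB
Query: L face = RYOB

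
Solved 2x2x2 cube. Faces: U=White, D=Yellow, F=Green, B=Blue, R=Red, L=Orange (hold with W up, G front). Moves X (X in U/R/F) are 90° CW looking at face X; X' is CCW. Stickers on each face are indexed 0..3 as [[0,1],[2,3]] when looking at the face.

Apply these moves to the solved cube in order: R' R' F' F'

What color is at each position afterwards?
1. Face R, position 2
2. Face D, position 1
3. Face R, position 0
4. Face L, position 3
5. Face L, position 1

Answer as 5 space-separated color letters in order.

After move 1 (R'): R=RRRR U=WBWB F=GWGW D=YGYG B=YBYB
After move 2 (R'): R=RRRR U=WYWY F=GBGB D=YWYW B=GBGB
After move 3 (F'): F=BBGG U=WYRR R=WRYR D=OOYW L=OYOW
After move 4 (F'): F=BGBG U=WYWY R=OROR D=YWYW L=OROR
Query 1: R[2] = O
Query 2: D[1] = W
Query 3: R[0] = O
Query 4: L[3] = R
Query 5: L[1] = R

Answer: O W O R R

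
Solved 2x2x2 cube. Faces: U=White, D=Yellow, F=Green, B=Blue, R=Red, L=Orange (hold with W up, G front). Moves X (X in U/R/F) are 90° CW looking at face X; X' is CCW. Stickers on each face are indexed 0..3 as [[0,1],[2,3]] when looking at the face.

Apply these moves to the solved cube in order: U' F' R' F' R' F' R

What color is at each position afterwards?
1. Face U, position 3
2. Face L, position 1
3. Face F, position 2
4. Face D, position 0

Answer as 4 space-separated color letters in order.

Answer: O Y W R

Derivation:
After move 1 (U'): U=WWWW F=OOGG R=GGRR B=RRBB L=BBOO
After move 2 (F'): F=OGOG U=WWGR R=YGYR D=BOYY L=BWOW
After move 3 (R'): R=GRYY U=WBGR F=OWOR D=BGYG B=YROB
After move 4 (F'): F=WROO U=WBGY R=GRBY D=WWYG L=BROG
After move 5 (R'): R=RYGB U=WOGY F=WBOY D=WRYO B=GRWB
After move 6 (F'): F=BYWO U=WORG R=RYWB D=RGYO L=BYOG
After move 7 (R): R=WRBY U=WYRO F=BGWO D=RWYG B=GROB
Query 1: U[3] = O
Query 2: L[1] = Y
Query 3: F[2] = W
Query 4: D[0] = R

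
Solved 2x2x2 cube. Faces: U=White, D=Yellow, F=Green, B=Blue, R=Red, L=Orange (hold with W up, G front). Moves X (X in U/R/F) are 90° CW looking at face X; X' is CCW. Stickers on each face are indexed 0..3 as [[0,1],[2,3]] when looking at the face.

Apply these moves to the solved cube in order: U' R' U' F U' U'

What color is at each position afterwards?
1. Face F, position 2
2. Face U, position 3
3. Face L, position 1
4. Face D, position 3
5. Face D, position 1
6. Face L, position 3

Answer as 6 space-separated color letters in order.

Answer: W B W G O O

Derivation:
After move 1 (U'): U=WWWW F=OOGG R=GGRR B=RRBB L=BBOO
After move 2 (R'): R=GRGR U=WBWR F=OWGW D=YOYG B=YRYB
After move 3 (U'): U=BRWW F=BBGW R=OWGR B=GRYB L=YROO
After move 4 (F): F=GBWB U=BROR R=WWWR D=GOYG L=YYOO
After move 5 (U'): U=RRBO F=YYWB R=GBWR B=WWYB L=GROO
After move 6 (U'): U=RORB F=GRWB R=YYWR B=GBYB L=WWOO
Query 1: F[2] = W
Query 2: U[3] = B
Query 3: L[1] = W
Query 4: D[3] = G
Query 5: D[1] = O
Query 6: L[3] = O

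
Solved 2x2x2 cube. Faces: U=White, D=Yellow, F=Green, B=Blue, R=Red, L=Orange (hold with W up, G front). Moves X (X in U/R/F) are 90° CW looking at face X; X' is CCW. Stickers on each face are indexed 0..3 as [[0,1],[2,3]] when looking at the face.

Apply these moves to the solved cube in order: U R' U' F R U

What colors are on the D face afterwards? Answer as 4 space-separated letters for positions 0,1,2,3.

Answer: B Y Y B

Derivation:
After move 1 (U): U=WWWW F=RRGG R=BBRR B=OOBB L=GGOO
After move 2 (R'): R=BRBR U=WBWO F=RWGW D=YRYG B=YOYB
After move 3 (U'): U=BOWW F=GGGW R=RWBR B=BRYB L=YOOO
After move 4 (F): F=GGWG U=BOOO R=WWWR D=BRYG L=YYOR
After move 5 (R): R=WWRW U=BGOG F=GRWG D=BYYB B=OROB
After move 6 (U): U=OBGG F=WWWG R=ORRW B=YYOB L=GROR
Query: D face = BYYB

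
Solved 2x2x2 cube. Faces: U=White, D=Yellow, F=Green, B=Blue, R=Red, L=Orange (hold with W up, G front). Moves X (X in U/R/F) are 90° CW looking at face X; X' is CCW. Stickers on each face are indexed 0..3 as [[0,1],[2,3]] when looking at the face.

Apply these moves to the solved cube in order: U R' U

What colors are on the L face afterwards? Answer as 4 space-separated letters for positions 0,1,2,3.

After move 1 (U): U=WWWW F=RRGG R=BBRR B=OOBB L=GGOO
After move 2 (R'): R=BRBR U=WBWO F=RWGW D=YRYG B=YOYB
After move 3 (U): U=WWOB F=BRGW R=YOBR B=GGYB L=RWOO
Query: L face = RWOO

Answer: R W O O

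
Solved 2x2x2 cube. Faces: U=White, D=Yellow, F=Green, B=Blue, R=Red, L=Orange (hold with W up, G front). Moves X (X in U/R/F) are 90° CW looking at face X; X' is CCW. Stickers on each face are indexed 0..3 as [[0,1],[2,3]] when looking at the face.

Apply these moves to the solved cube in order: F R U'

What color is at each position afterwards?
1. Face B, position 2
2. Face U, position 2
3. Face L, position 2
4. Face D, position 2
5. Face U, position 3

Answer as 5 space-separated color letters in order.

After move 1 (F): F=GGGG U=WWOO R=WRWR D=RRYY L=OYOY
After move 2 (R): R=WWRR U=WGOG F=GRGY D=RBYB B=OBWB
After move 3 (U'): U=GGWO F=OYGY R=GRRR B=WWWB L=OBOY
Query 1: B[2] = W
Query 2: U[2] = W
Query 3: L[2] = O
Query 4: D[2] = Y
Query 5: U[3] = O

Answer: W W O Y O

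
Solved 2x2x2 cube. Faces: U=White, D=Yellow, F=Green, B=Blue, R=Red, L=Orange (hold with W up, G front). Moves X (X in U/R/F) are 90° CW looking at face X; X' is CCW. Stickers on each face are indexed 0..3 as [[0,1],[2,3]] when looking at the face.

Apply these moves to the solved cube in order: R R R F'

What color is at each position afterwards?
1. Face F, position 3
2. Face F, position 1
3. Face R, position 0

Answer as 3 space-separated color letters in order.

Answer: G W G

Derivation:
After move 1 (R): R=RRRR U=WGWG F=GYGY D=YBYB B=WBWB
After move 2 (R): R=RRRR U=WYWY F=GBGB D=YWYW B=GBGB
After move 3 (R): R=RRRR U=WBWB F=GWGW D=YGYG B=YBYB
After move 4 (F'): F=WWGG U=WBRR R=GRYR D=OOYG L=OBOW
Query 1: F[3] = G
Query 2: F[1] = W
Query 3: R[0] = G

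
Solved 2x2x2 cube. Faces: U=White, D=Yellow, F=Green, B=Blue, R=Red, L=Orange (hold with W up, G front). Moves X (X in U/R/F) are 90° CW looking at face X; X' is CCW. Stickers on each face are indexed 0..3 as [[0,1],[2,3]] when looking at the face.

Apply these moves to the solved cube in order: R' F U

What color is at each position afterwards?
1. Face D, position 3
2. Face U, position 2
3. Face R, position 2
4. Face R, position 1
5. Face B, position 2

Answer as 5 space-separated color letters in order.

Answer: G O B B Y

Derivation:
After move 1 (R'): R=RRRR U=WBWB F=GWGW D=YGYG B=YBYB
After move 2 (F): F=GGWW U=WBOO R=WRBR D=RRYG L=OYOG
After move 3 (U): U=OWOB F=WRWW R=YBBR B=OYYB L=GGOG
Query 1: D[3] = G
Query 2: U[2] = O
Query 3: R[2] = B
Query 4: R[1] = B
Query 5: B[2] = Y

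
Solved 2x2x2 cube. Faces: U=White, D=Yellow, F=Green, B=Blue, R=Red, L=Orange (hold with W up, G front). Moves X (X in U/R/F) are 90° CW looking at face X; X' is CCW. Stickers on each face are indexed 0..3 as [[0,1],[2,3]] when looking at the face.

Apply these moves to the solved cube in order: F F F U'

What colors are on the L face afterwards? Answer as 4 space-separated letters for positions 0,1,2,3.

After move 1 (F): F=GGGG U=WWOO R=WRWR D=RRYY L=OYOY
After move 2 (F): F=GGGG U=WWYY R=OROR D=WWYY L=OROR
After move 3 (F): F=GGGG U=WWRR R=YRYR D=OOYY L=OWOW
After move 4 (U'): U=WRWR F=OWGG R=GGYR B=YRBB L=BBOW
Query: L face = BBOW

Answer: B B O W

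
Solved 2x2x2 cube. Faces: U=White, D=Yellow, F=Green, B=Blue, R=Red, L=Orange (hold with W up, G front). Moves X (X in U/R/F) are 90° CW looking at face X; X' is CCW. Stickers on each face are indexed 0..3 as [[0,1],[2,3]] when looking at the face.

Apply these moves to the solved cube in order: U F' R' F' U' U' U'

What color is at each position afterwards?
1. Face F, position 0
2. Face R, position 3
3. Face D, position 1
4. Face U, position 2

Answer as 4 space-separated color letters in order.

Answer: G Y W Y

Derivation:
After move 1 (U): U=WWWW F=RRGG R=BBRR B=OOBB L=GGOO
After move 2 (F'): F=RGRG U=WWBR R=YBYR D=GOYY L=GWOW
After move 3 (R'): R=BRYY U=WBBO F=RWRR D=GGYG B=YOOB
After move 4 (F'): F=WRRR U=WBBY R=GRGY D=WWYG L=GOOB
After move 5 (U'): U=BYWB F=GORR R=WRGY B=GROB L=YOOB
After move 6 (U'): U=YBBW F=YORR R=GOGY B=WROB L=GROB
After move 7 (U'): U=BWYB F=GRRR R=YOGY B=GOOB L=WROB
Query 1: F[0] = G
Query 2: R[3] = Y
Query 3: D[1] = W
Query 4: U[2] = Y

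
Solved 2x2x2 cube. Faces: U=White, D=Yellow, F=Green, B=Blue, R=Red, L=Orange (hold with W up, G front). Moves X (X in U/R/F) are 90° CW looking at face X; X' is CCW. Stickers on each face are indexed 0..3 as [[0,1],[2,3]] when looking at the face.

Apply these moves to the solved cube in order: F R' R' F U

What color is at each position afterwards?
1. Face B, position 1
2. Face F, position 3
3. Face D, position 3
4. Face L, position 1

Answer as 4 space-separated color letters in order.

Answer: R B O G

Derivation:
After move 1 (F): F=GGGG U=WWOO R=WRWR D=RRYY L=OYOY
After move 2 (R'): R=RRWW U=WBOB F=GWGO D=RGYG B=YBRB
After move 3 (R'): R=RWRW U=WROY F=GBGB D=RWYO B=GBGB
After move 4 (F): F=GGBB U=WRYY R=OWYW D=RRYO L=OROW
After move 5 (U): U=YWYR F=OWBB R=GBYW B=ORGB L=GGOW
Query 1: B[1] = R
Query 2: F[3] = B
Query 3: D[3] = O
Query 4: L[1] = G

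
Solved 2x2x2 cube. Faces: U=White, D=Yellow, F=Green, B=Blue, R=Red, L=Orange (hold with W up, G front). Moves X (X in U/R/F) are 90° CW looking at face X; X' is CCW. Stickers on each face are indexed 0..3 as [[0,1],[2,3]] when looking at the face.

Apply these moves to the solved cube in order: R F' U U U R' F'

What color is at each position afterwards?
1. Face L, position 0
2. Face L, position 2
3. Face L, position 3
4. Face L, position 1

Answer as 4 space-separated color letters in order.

After move 1 (R): R=RRRR U=WGWG F=GYGY D=YBYB B=WBWB
After move 2 (F'): F=YYGG U=WGRR R=BRYR D=OOYB L=OGOW
After move 3 (U): U=RWRG F=BRGG R=WBYR B=OGWB L=YYOW
After move 4 (U): U=RRGW F=WBGG R=OGYR B=YYWB L=BROW
After move 5 (U): U=GRWR F=OGGG R=YYYR B=BRWB L=WBOW
After move 6 (R'): R=YRYY U=GWWB F=ORGR D=OGYG B=BROB
After move 7 (F'): F=RROG U=GWYY R=GROY D=BWYG L=WBOW
Query 1: L[0] = W
Query 2: L[2] = O
Query 3: L[3] = W
Query 4: L[1] = B

Answer: W O W B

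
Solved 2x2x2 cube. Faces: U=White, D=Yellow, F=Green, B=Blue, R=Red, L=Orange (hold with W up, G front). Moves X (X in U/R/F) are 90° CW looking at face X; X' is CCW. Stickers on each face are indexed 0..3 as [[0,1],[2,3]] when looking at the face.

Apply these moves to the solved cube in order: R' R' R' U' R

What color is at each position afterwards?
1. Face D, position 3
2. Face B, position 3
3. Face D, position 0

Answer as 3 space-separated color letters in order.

Answer: R B Y

Derivation:
After move 1 (R'): R=RRRR U=WBWB F=GWGW D=YGYG B=YBYB
After move 2 (R'): R=RRRR U=WYWY F=GBGB D=YWYW B=GBGB
After move 3 (R'): R=RRRR U=WGWG F=GYGY D=YBYB B=WBWB
After move 4 (U'): U=GGWW F=OOGY R=GYRR B=RRWB L=WBOO
After move 5 (R): R=RGRY U=GOWY F=OBGB D=YWYR B=WRGB
Query 1: D[3] = R
Query 2: B[3] = B
Query 3: D[0] = Y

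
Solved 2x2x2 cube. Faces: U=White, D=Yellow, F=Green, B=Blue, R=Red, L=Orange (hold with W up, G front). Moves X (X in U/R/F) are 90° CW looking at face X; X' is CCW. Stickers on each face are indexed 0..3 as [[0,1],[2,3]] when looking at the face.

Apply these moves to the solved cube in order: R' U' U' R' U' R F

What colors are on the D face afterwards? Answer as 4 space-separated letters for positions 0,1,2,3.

Answer: R O Y O

Derivation:
After move 1 (R'): R=RRRR U=WBWB F=GWGW D=YGYG B=YBYB
After move 2 (U'): U=BBWW F=OOGW R=GWRR B=RRYB L=YBOO
After move 3 (U'): U=BWBW F=YBGW R=OORR B=GWYB L=RROO
After move 4 (R'): R=OROR U=BYBG F=YWGW D=YBYW B=GWGB
After move 5 (U'): U=YGBB F=RRGW R=YWOR B=ORGB L=GWOO
After move 6 (R): R=OYRW U=YRBW F=RBGW D=YGYO B=BRGB
After move 7 (F): F=GRWB U=YROW R=BYWW D=ROYO L=GYOG
Query: D face = ROYO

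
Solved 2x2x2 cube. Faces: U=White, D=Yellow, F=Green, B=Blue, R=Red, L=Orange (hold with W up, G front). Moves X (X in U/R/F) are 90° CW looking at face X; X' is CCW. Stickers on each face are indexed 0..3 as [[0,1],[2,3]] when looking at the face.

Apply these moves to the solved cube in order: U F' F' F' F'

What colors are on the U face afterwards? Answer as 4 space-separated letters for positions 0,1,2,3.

After move 1 (U): U=WWWW F=RRGG R=BBRR B=OOBB L=GGOO
After move 2 (F'): F=RGRG U=WWBR R=YBYR D=GOYY L=GWOW
After move 3 (F'): F=GGRR U=WWYY R=OBGR D=WWYY L=GROB
After move 4 (F'): F=GRGR U=WWOG R=WBWR D=RBYY L=GYOY
After move 5 (F'): F=RRGG U=WWWW R=BBRR D=YYYY L=GGOO
Query: U face = WWWW

Answer: W W W W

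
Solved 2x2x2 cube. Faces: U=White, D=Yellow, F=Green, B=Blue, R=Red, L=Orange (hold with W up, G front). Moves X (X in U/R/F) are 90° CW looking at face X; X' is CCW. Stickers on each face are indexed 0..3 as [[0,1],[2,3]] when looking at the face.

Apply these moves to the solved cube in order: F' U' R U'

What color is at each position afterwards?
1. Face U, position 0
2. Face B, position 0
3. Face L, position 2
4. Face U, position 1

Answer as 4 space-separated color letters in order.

Answer: W Y O G

Derivation:
After move 1 (F'): F=GGGG U=WWRR R=YRYR D=OOYY L=OWOW
After move 2 (U'): U=WRWR F=OWGG R=GGYR B=YRBB L=BBOW
After move 3 (R): R=YGRG U=WWWG F=OOGY D=OBYY B=RRRB
After move 4 (U'): U=WGWW F=BBGY R=OORG B=YGRB L=RROW
Query 1: U[0] = W
Query 2: B[0] = Y
Query 3: L[2] = O
Query 4: U[1] = G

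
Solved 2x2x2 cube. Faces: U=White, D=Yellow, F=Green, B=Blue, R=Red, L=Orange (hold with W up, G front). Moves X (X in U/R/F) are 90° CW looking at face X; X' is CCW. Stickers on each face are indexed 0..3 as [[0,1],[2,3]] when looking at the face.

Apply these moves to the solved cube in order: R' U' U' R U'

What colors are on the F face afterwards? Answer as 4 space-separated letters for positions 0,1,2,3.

Answer: R R G G

Derivation:
After move 1 (R'): R=RRRR U=WBWB F=GWGW D=YGYG B=YBYB
After move 2 (U'): U=BBWW F=OOGW R=GWRR B=RRYB L=YBOO
After move 3 (U'): U=BWBW F=YBGW R=OORR B=GWYB L=RROO
After move 4 (R): R=RORO U=BBBW F=YGGG D=YYYG B=WWWB
After move 5 (U'): U=BWBB F=RRGG R=YGRO B=ROWB L=WWOO
Query: F face = RRGG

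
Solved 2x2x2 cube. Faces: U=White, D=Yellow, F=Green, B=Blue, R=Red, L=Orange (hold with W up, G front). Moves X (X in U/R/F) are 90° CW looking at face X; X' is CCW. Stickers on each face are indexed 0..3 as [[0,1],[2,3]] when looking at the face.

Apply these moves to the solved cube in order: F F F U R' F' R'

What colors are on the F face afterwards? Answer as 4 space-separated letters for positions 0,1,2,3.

After move 1 (F): F=GGGG U=WWOO R=WRWR D=RRYY L=OYOY
After move 2 (F): F=GGGG U=WWYY R=OROR D=WWYY L=OROR
After move 3 (F): F=GGGG U=WWRR R=YRYR D=OOYY L=OWOW
After move 4 (U): U=RWRW F=YRGG R=BBYR B=OWBB L=GGOW
After move 5 (R'): R=BRBY U=RBRO F=YWGW D=ORYG B=YWOB
After move 6 (F'): F=WWYG U=RBBB R=RROY D=GWYG L=GOOR
After move 7 (R'): R=RYRO U=ROBY F=WBYB D=GWYG B=GWWB
Query: F face = WBYB

Answer: W B Y B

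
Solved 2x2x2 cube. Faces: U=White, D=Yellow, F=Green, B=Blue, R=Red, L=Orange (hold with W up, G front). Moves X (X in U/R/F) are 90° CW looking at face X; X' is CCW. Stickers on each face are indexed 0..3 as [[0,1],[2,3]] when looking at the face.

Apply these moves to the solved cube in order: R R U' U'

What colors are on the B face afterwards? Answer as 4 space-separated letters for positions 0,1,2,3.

Answer: G B G B

Derivation:
After move 1 (R): R=RRRR U=WGWG F=GYGY D=YBYB B=WBWB
After move 2 (R): R=RRRR U=WYWY F=GBGB D=YWYW B=GBGB
After move 3 (U'): U=YYWW F=OOGB R=GBRR B=RRGB L=GBOO
After move 4 (U'): U=YWYW F=GBGB R=OORR B=GBGB L=RROO
Query: B face = GBGB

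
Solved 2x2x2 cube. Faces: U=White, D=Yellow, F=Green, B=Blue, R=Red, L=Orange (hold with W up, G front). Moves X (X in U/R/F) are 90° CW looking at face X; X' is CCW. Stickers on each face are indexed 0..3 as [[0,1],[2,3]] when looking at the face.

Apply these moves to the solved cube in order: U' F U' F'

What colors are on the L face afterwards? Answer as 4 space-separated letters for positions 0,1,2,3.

Answer: R O O W

Derivation:
After move 1 (U'): U=WWWW F=OOGG R=GGRR B=RRBB L=BBOO
After move 2 (F): F=GOGO U=WWOB R=WGWR D=RGYY L=BYOY
After move 3 (U'): U=WBWO F=BYGO R=GOWR B=WGBB L=RROY
After move 4 (F'): F=YOBG U=WBGW R=GORR D=RYYY L=ROOW
Query: L face = ROOW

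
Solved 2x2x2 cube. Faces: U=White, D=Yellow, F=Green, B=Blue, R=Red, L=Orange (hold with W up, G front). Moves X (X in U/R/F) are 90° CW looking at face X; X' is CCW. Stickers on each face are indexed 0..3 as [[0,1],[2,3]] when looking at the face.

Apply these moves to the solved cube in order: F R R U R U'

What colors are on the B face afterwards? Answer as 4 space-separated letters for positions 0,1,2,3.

Answer: R G W B

Derivation:
After move 1 (F): F=GGGG U=WWOO R=WRWR D=RRYY L=OYOY
After move 2 (R): R=WWRR U=WGOG F=GRGY D=RBYB B=OBWB
After move 3 (R): R=RWRW U=WROY F=GBGB D=RWYO B=GBGB
After move 4 (U): U=OWYR F=RWGB R=GBRW B=OYGB L=GBOY
After move 5 (R): R=RGWB U=OWYB F=RWGO D=RGYO B=RYWB
After move 6 (U'): U=WBOY F=GBGO R=RWWB B=RGWB L=RYOY
Query: B face = RGWB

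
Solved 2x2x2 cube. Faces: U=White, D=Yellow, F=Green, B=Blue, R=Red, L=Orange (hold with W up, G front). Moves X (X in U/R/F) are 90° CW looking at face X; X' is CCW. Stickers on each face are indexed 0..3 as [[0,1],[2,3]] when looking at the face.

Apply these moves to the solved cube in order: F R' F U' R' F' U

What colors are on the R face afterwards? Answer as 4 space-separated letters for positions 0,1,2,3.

After move 1 (F): F=GGGG U=WWOO R=WRWR D=RRYY L=OYOY
After move 2 (R'): R=RRWW U=WBOB F=GWGO D=RGYG B=YBRB
After move 3 (F): F=GGOW U=WBYY R=ORBW D=WRYG L=OROG
After move 4 (U'): U=BYWY F=OROW R=GGBW B=ORRB L=YBOG
After move 5 (R'): R=GWGB U=BRWO F=OYOY D=WRYW B=GRRB
After move 6 (F'): F=YYOO U=BRGG R=RWWB D=BGYW L=YOOW
After move 7 (U): U=GBGR F=RWOO R=GRWB B=YORB L=YYOW
Query: R face = GRWB

Answer: G R W B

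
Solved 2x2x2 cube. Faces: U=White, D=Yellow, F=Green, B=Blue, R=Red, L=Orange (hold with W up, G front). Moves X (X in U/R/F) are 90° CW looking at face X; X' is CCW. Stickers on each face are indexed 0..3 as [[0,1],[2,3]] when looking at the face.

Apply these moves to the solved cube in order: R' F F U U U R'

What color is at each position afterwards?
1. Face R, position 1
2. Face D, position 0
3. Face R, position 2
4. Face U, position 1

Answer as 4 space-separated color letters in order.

Answer: R B W Y

Derivation:
After move 1 (R'): R=RRRR U=WBWB F=GWGW D=YGYG B=YBYB
After move 2 (F): F=GGWW U=WBOO R=WRBR D=RRYG L=OYOG
After move 3 (F): F=WGWG U=WBGY R=OROR D=BWYG L=OROR
After move 4 (U): U=GWYB F=ORWG R=YBOR B=ORYB L=WGOR
After move 5 (U): U=YGBW F=YBWG R=OROR B=WGYB L=OROR
After move 6 (U): U=BYWG F=ORWG R=WGOR B=ORYB L=YBOR
After move 7 (R'): R=GRWO U=BYWO F=OYWG D=BRYG B=GRWB
Query 1: R[1] = R
Query 2: D[0] = B
Query 3: R[2] = W
Query 4: U[1] = Y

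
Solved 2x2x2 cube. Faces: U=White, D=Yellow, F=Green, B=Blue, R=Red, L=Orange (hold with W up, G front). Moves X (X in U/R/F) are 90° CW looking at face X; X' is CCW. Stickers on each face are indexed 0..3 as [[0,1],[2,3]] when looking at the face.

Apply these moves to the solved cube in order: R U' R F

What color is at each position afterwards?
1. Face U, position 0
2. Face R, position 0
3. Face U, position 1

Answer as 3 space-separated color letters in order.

After move 1 (R): R=RRRR U=WGWG F=GYGY D=YBYB B=WBWB
After move 2 (U'): U=GGWW F=OOGY R=GYRR B=RRWB L=WBOO
After move 3 (R): R=RGRY U=GOWY F=OBGB D=YWYR B=WRGB
After move 4 (F): F=GOBB U=GOOB R=WGYY D=RRYR L=WYOW
Query 1: U[0] = G
Query 2: R[0] = W
Query 3: U[1] = O

Answer: G W O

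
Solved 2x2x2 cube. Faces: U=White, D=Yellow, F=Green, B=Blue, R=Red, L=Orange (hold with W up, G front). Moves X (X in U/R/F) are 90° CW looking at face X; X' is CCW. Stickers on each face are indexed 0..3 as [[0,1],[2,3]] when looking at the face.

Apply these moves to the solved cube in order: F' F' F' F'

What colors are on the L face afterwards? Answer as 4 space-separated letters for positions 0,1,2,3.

Answer: O O O O

Derivation:
After move 1 (F'): F=GGGG U=WWRR R=YRYR D=OOYY L=OWOW
After move 2 (F'): F=GGGG U=WWYY R=OROR D=WWYY L=OROR
After move 3 (F'): F=GGGG U=WWOO R=WRWR D=RRYY L=OYOY
After move 4 (F'): F=GGGG U=WWWW R=RRRR D=YYYY L=OOOO
Query: L face = OOOO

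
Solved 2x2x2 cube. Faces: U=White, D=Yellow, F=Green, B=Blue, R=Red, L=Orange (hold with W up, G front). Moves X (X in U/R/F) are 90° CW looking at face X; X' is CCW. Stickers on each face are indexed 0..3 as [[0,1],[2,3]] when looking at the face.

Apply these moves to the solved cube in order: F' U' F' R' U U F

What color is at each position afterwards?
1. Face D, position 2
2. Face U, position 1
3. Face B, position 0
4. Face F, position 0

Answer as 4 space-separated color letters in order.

After move 1 (F'): F=GGGG U=WWRR R=YRYR D=OOYY L=OWOW
After move 2 (U'): U=WRWR F=OWGG R=GGYR B=YRBB L=BBOW
After move 3 (F'): F=WGOG U=WRGY R=OGOR D=BWYY L=BROW
After move 4 (R'): R=GROO U=WBGY F=WROY D=BGYG B=YRWB
After move 5 (U): U=GWYB F=GROY R=YROO B=BRWB L=WROW
After move 6 (U): U=YGBW F=YROY R=BROO B=WRWB L=GROW
After move 7 (F): F=OYYR U=YGWR R=BRWO D=OBYG L=GBOG
Query 1: D[2] = Y
Query 2: U[1] = G
Query 3: B[0] = W
Query 4: F[0] = O

Answer: Y G W O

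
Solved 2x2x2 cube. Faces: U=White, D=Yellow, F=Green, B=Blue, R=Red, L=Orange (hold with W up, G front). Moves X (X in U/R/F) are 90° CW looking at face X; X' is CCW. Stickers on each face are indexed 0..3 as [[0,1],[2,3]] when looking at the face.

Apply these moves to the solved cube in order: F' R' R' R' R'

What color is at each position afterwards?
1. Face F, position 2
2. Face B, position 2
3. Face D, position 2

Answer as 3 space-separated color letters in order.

Answer: G B Y

Derivation:
After move 1 (F'): F=GGGG U=WWRR R=YRYR D=OOYY L=OWOW
After move 2 (R'): R=RRYY U=WBRB F=GWGR D=OGYG B=YBOB
After move 3 (R'): R=RYRY U=WORY F=GBGB D=OWYR B=GBGB
After move 4 (R'): R=YYRR U=WGRG F=GOGY D=OBYB B=RBWB
After move 5 (R'): R=YRYR U=WWRR F=GGGG D=OOYY B=BBBB
Query 1: F[2] = G
Query 2: B[2] = B
Query 3: D[2] = Y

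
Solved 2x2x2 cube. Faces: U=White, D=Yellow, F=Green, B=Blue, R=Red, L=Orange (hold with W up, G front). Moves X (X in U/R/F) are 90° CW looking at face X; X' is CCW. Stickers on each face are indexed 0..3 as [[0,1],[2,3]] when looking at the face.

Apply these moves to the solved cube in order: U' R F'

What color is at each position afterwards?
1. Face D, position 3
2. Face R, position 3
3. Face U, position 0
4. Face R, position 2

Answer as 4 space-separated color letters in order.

Answer: R G W Y

Derivation:
After move 1 (U'): U=WWWW F=OOGG R=GGRR B=RRBB L=BBOO
After move 2 (R): R=RGRG U=WOWG F=OYGY D=YBYR B=WRWB
After move 3 (F'): F=YYOG U=WORR R=BGYG D=BOYR L=BGOW
Query 1: D[3] = R
Query 2: R[3] = G
Query 3: U[0] = W
Query 4: R[2] = Y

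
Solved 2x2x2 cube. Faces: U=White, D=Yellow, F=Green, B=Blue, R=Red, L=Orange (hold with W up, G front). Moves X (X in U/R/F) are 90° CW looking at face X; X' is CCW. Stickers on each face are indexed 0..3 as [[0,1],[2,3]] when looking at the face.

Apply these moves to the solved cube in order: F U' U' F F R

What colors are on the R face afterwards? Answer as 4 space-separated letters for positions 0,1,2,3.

After move 1 (F): F=GGGG U=WWOO R=WRWR D=RRYY L=OYOY
After move 2 (U'): U=WOWO F=OYGG R=GGWR B=WRBB L=BBOY
After move 3 (U'): U=OOWW F=BBGG R=OYWR B=GGBB L=WROY
After move 4 (F): F=GBGB U=OOYR R=WYWR D=WOYY L=WROR
After move 5 (F): F=GGBB U=OORR R=YYRR D=WWYY L=WWOO
After move 6 (R): R=RYRY U=OGRB F=GWBY D=WBYG B=RGOB
Query: R face = RYRY

Answer: R Y R Y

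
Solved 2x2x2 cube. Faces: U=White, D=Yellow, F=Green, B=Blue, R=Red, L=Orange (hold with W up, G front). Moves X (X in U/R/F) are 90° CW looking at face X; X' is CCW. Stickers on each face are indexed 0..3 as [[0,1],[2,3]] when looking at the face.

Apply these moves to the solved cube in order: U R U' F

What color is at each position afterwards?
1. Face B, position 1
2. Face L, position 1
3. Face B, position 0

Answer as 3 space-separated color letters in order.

Answer: B Y R

Derivation:
After move 1 (U): U=WWWW F=RRGG R=BBRR B=OOBB L=GGOO
After move 2 (R): R=RBRB U=WRWG F=RYGY D=YBYO B=WOWB
After move 3 (U'): U=RGWW F=GGGY R=RYRB B=RBWB L=WOOO
After move 4 (F): F=GGYG U=RGOO R=WYWB D=RRYO L=WYOB
Query 1: B[1] = B
Query 2: L[1] = Y
Query 3: B[0] = R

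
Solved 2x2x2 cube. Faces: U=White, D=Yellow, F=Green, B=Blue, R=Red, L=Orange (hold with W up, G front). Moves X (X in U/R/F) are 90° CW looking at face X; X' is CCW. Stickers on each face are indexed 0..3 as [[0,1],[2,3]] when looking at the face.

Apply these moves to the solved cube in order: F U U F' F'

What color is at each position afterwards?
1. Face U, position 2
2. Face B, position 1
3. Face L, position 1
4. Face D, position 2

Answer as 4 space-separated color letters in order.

After move 1 (F): F=GGGG U=WWOO R=WRWR D=RRYY L=OYOY
After move 2 (U): U=OWOW F=WRGG R=BBWR B=OYBB L=GGOY
After move 3 (U): U=OOWW F=BBGG R=OYWR B=GGBB L=WROY
After move 4 (F'): F=BGBG U=OOOW R=RYRR D=RYYY L=WWOW
After move 5 (F'): F=GGBB U=OORR R=YYRR D=WWYY L=WWOO
Query 1: U[2] = R
Query 2: B[1] = G
Query 3: L[1] = W
Query 4: D[2] = Y

Answer: R G W Y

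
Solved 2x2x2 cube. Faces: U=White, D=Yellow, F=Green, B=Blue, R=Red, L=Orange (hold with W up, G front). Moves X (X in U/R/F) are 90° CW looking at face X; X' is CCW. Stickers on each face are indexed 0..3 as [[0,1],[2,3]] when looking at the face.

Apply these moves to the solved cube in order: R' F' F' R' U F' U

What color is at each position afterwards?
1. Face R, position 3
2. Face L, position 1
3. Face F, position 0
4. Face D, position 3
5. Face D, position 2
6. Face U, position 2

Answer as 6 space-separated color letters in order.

After move 1 (R'): R=RRRR U=WBWB F=GWGW D=YGYG B=YBYB
After move 2 (F'): F=WWGG U=WBRR R=GRYR D=OOYG L=OBOW
After move 3 (F'): F=WGWG U=WBGY R=OROR D=BWYG L=OROR
After move 4 (R'): R=RROO U=WYGY F=WBWY D=BGYG B=GBWB
After move 5 (U): U=GWYY F=RRWY R=GBOO B=ORWB L=WBOR
After move 6 (F'): F=RYRW U=GWGO R=GBBO D=BRYG L=WYOY
After move 7 (U): U=GGOW F=GBRW R=ORBO B=WYWB L=RYOY
Query 1: R[3] = O
Query 2: L[1] = Y
Query 3: F[0] = G
Query 4: D[3] = G
Query 5: D[2] = Y
Query 6: U[2] = O

Answer: O Y G G Y O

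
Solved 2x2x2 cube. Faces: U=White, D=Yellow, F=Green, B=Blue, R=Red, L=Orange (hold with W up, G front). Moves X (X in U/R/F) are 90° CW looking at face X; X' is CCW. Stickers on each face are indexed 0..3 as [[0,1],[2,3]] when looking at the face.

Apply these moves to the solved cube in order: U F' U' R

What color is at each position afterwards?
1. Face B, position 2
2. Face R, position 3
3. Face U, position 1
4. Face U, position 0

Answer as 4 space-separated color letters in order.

Answer: R G W W

Derivation:
After move 1 (U): U=WWWW F=RRGG R=BBRR B=OOBB L=GGOO
After move 2 (F'): F=RGRG U=WWBR R=YBYR D=GOYY L=GWOW
After move 3 (U'): U=WRWB F=GWRG R=RGYR B=YBBB L=OOOW
After move 4 (R): R=YRRG U=WWWG F=GORY D=GBYY B=BBRB
Query 1: B[2] = R
Query 2: R[3] = G
Query 3: U[1] = W
Query 4: U[0] = W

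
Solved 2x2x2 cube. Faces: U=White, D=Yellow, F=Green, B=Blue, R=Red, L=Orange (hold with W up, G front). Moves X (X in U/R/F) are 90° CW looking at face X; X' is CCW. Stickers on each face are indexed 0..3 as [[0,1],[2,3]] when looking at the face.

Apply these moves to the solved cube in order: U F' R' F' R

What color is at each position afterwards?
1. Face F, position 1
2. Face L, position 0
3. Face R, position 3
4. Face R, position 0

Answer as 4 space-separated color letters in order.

Answer: W G R G

Derivation:
After move 1 (U): U=WWWW F=RRGG R=BBRR B=OOBB L=GGOO
After move 2 (F'): F=RGRG U=WWBR R=YBYR D=GOYY L=GWOW
After move 3 (R'): R=BRYY U=WBBO F=RWRR D=GGYG B=YOOB
After move 4 (F'): F=WRRR U=WBBY R=GRGY D=WWYG L=GOOB
After move 5 (R): R=GGYR U=WRBR F=WWRG D=WOYY B=YOBB
Query 1: F[1] = W
Query 2: L[0] = G
Query 3: R[3] = R
Query 4: R[0] = G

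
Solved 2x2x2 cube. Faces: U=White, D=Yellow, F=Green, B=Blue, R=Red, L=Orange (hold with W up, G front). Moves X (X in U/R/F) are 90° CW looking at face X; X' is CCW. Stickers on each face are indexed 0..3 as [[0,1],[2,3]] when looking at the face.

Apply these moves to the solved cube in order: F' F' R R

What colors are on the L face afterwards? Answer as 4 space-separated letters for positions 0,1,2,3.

After move 1 (F'): F=GGGG U=WWRR R=YRYR D=OOYY L=OWOW
After move 2 (F'): F=GGGG U=WWYY R=OROR D=WWYY L=OROR
After move 3 (R): R=OORR U=WGYG F=GWGY D=WBYB B=YBWB
After move 4 (R): R=RORO U=WWYY F=GBGB D=WWYY B=GBGB
Query: L face = OROR

Answer: O R O R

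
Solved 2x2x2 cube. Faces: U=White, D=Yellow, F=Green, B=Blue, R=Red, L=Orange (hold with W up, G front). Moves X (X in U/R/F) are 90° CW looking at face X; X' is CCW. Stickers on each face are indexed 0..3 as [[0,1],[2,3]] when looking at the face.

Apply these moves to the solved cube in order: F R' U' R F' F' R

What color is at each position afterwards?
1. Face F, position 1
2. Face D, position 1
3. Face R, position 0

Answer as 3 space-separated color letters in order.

After move 1 (F): F=GGGG U=WWOO R=WRWR D=RRYY L=OYOY
After move 2 (R'): R=RRWW U=WBOB F=GWGO D=RGYG B=YBRB
After move 3 (U'): U=BBWO F=OYGO R=GWWW B=RRRB L=YBOY
After move 4 (R): R=WGWW U=BYWO F=OGGG D=RRYR B=ORBB
After move 5 (F'): F=GGOG U=BYWW R=RGRW D=BYYR L=YOOW
After move 6 (F'): F=GGGO U=BYRR R=YGBW D=OWYR L=YWOW
After move 7 (R): R=BYWG U=BGRO F=GWGR D=OBYO B=RRYB
Query 1: F[1] = W
Query 2: D[1] = B
Query 3: R[0] = B

Answer: W B B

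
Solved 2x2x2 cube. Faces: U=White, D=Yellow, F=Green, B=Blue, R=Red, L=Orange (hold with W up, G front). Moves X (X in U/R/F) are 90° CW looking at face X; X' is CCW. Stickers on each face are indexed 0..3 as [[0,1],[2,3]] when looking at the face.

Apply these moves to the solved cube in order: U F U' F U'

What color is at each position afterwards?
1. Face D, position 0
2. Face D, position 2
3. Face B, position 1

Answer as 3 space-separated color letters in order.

Answer: W Y R

Derivation:
After move 1 (U): U=WWWW F=RRGG R=BBRR B=OOBB L=GGOO
After move 2 (F): F=GRGR U=WWOG R=WBWR D=RBYY L=GYOY
After move 3 (U'): U=WGWO F=GYGR R=GRWR B=WBBB L=OOOY
After move 4 (F): F=GGRY U=WGYO R=WROR D=WGYY L=OROB
After move 5 (U'): U=GOWY F=ORRY R=GGOR B=WRBB L=WBOB
Query 1: D[0] = W
Query 2: D[2] = Y
Query 3: B[1] = R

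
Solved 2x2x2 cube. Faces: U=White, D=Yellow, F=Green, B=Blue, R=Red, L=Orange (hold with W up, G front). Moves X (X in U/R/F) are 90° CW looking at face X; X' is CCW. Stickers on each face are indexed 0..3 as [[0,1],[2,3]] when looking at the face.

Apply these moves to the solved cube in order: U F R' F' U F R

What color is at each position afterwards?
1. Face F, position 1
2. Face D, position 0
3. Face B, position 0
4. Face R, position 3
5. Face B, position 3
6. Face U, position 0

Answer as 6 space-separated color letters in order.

After move 1 (U): U=WWWW F=RRGG R=BBRR B=OOBB L=GGOO
After move 2 (F): F=GRGR U=WWOG R=WBWR D=RBYY L=GYOY
After move 3 (R'): R=BRWW U=WBOO F=GWGG D=RRYR B=YOBB
After move 4 (F'): F=WGGG U=WBBW R=RRRW D=YYYR L=GOOO
After move 5 (U): U=BWWB F=RRGG R=YORW B=GOBB L=WGOO
After move 6 (F): F=GRGR U=BWOG R=WOBW D=RYYR L=WYOY
After move 7 (R): R=BWWO U=BROR F=GYGR D=RBYG B=GOWB
Query 1: F[1] = Y
Query 2: D[0] = R
Query 3: B[0] = G
Query 4: R[3] = O
Query 5: B[3] = B
Query 6: U[0] = B

Answer: Y R G O B B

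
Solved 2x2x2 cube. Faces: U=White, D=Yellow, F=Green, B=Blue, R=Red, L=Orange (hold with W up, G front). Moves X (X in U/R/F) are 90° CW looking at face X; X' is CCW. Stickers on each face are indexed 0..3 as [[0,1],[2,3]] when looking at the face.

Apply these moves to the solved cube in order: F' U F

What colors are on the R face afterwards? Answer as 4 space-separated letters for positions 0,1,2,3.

Answer: R B W R

Derivation:
After move 1 (F'): F=GGGG U=WWRR R=YRYR D=OOYY L=OWOW
After move 2 (U): U=RWRW F=YRGG R=BBYR B=OWBB L=GGOW
After move 3 (F): F=GYGR U=RWWG R=RBWR D=YBYY L=GOOO
Query: R face = RBWR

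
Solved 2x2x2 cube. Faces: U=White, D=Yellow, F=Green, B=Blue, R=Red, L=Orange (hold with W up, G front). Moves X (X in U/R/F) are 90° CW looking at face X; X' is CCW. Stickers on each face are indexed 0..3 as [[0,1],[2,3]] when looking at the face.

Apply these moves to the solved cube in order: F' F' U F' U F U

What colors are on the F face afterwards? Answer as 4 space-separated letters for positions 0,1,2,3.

Answer: O R G B

Derivation:
After move 1 (F'): F=GGGG U=WWRR R=YRYR D=OOYY L=OWOW
After move 2 (F'): F=GGGG U=WWYY R=OROR D=WWYY L=OROR
After move 3 (U): U=YWYW F=ORGG R=BBOR B=ORBB L=GGOR
After move 4 (F'): F=RGOG U=YWBO R=WBWR D=GRYY L=GWOY
After move 5 (U): U=BYOW F=WBOG R=ORWR B=GWBB L=RGOY
After move 6 (F): F=OWGB U=BYYG R=ORWR D=WOYY L=RGOR
After move 7 (U): U=YBGY F=ORGB R=GWWR B=RGBB L=OWOR
Query: F face = ORGB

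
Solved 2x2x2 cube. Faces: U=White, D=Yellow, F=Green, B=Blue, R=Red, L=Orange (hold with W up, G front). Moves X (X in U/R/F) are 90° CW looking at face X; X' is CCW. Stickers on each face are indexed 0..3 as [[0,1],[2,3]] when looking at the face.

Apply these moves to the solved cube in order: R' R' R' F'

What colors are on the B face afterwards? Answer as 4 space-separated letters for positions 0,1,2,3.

After move 1 (R'): R=RRRR U=WBWB F=GWGW D=YGYG B=YBYB
After move 2 (R'): R=RRRR U=WYWY F=GBGB D=YWYW B=GBGB
After move 3 (R'): R=RRRR U=WGWG F=GYGY D=YBYB B=WBWB
After move 4 (F'): F=YYGG U=WGRR R=BRYR D=OOYB L=OGOW
Query: B face = WBWB

Answer: W B W B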